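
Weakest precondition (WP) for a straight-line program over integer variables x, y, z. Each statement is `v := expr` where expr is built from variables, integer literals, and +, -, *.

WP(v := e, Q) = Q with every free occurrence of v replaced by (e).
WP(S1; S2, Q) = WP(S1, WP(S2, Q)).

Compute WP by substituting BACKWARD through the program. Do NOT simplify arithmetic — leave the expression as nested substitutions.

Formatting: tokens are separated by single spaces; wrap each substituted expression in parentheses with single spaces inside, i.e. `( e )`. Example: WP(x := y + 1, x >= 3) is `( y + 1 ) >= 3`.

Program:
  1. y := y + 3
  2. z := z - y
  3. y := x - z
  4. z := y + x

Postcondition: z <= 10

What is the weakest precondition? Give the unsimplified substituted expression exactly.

Answer: ( ( x - ( z - ( y + 3 ) ) ) + x ) <= 10

Derivation:
post: z <= 10
stmt 4: z := y + x  -- replace 1 occurrence(s) of z with (y + x)
  => ( y + x ) <= 10
stmt 3: y := x - z  -- replace 1 occurrence(s) of y with (x - z)
  => ( ( x - z ) + x ) <= 10
stmt 2: z := z - y  -- replace 1 occurrence(s) of z with (z - y)
  => ( ( x - ( z - y ) ) + x ) <= 10
stmt 1: y := y + 3  -- replace 1 occurrence(s) of y with (y + 3)
  => ( ( x - ( z - ( y + 3 ) ) ) + x ) <= 10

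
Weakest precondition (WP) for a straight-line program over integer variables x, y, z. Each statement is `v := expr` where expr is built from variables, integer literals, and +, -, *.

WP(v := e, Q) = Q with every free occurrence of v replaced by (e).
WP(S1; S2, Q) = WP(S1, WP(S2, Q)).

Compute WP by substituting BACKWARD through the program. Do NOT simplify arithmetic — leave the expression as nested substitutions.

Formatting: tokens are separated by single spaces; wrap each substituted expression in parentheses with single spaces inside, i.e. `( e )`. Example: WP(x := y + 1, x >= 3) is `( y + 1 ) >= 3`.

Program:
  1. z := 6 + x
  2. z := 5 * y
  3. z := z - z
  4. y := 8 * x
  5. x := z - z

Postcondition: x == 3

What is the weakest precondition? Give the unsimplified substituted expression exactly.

post: x == 3
stmt 5: x := z - z  -- replace 1 occurrence(s) of x with (z - z)
  => ( z - z ) == 3
stmt 4: y := 8 * x  -- replace 0 occurrence(s) of y with (8 * x)
  => ( z - z ) == 3
stmt 3: z := z - z  -- replace 2 occurrence(s) of z with (z - z)
  => ( ( z - z ) - ( z - z ) ) == 3
stmt 2: z := 5 * y  -- replace 4 occurrence(s) of z with (5 * y)
  => ( ( ( 5 * y ) - ( 5 * y ) ) - ( ( 5 * y ) - ( 5 * y ) ) ) == 3
stmt 1: z := 6 + x  -- replace 0 occurrence(s) of z with (6 + x)
  => ( ( ( 5 * y ) - ( 5 * y ) ) - ( ( 5 * y ) - ( 5 * y ) ) ) == 3

Answer: ( ( ( 5 * y ) - ( 5 * y ) ) - ( ( 5 * y ) - ( 5 * y ) ) ) == 3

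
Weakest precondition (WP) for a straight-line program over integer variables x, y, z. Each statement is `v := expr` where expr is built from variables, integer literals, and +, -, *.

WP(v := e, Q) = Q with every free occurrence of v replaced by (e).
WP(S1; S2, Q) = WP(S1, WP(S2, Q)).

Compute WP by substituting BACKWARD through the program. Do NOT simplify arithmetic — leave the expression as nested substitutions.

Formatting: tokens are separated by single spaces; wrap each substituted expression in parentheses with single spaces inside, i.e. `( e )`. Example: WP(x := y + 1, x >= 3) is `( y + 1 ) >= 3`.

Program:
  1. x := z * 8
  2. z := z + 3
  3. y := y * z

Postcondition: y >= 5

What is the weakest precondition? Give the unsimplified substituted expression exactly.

Answer: ( y * ( z + 3 ) ) >= 5

Derivation:
post: y >= 5
stmt 3: y := y * z  -- replace 1 occurrence(s) of y with (y * z)
  => ( y * z ) >= 5
stmt 2: z := z + 3  -- replace 1 occurrence(s) of z with (z + 3)
  => ( y * ( z + 3 ) ) >= 5
stmt 1: x := z * 8  -- replace 0 occurrence(s) of x with (z * 8)
  => ( y * ( z + 3 ) ) >= 5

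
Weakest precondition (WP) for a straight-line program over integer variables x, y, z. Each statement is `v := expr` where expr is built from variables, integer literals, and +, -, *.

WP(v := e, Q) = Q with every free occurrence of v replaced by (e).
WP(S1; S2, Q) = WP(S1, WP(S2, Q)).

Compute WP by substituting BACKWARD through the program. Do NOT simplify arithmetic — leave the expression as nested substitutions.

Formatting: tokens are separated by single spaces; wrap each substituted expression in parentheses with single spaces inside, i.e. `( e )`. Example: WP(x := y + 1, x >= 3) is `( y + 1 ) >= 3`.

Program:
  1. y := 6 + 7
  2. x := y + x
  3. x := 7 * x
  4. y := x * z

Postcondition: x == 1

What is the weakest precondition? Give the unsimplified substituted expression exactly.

Answer: ( 7 * ( ( 6 + 7 ) + x ) ) == 1

Derivation:
post: x == 1
stmt 4: y := x * z  -- replace 0 occurrence(s) of y with (x * z)
  => x == 1
stmt 3: x := 7 * x  -- replace 1 occurrence(s) of x with (7 * x)
  => ( 7 * x ) == 1
stmt 2: x := y + x  -- replace 1 occurrence(s) of x with (y + x)
  => ( 7 * ( y + x ) ) == 1
stmt 1: y := 6 + 7  -- replace 1 occurrence(s) of y with (6 + 7)
  => ( 7 * ( ( 6 + 7 ) + x ) ) == 1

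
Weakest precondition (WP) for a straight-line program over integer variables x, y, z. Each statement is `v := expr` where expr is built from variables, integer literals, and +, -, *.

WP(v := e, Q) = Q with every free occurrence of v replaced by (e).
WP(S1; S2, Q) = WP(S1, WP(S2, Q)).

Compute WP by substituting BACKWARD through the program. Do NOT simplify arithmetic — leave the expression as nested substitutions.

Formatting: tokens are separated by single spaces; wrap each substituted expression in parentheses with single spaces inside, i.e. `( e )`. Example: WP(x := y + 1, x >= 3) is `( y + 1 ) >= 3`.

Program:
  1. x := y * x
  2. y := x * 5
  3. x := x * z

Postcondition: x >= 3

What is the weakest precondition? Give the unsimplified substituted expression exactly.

Answer: ( ( y * x ) * z ) >= 3

Derivation:
post: x >= 3
stmt 3: x := x * z  -- replace 1 occurrence(s) of x with (x * z)
  => ( x * z ) >= 3
stmt 2: y := x * 5  -- replace 0 occurrence(s) of y with (x * 5)
  => ( x * z ) >= 3
stmt 1: x := y * x  -- replace 1 occurrence(s) of x with (y * x)
  => ( ( y * x ) * z ) >= 3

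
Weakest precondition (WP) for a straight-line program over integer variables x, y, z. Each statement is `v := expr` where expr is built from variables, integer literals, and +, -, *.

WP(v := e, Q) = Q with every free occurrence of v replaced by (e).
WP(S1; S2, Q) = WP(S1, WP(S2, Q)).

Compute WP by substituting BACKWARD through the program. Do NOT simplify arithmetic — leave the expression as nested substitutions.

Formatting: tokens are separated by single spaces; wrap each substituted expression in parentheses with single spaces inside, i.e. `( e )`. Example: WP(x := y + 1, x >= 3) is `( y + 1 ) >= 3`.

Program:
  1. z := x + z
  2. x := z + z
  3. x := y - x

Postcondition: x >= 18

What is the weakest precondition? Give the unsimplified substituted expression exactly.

post: x >= 18
stmt 3: x := y - x  -- replace 1 occurrence(s) of x with (y - x)
  => ( y - x ) >= 18
stmt 2: x := z + z  -- replace 1 occurrence(s) of x with (z + z)
  => ( y - ( z + z ) ) >= 18
stmt 1: z := x + z  -- replace 2 occurrence(s) of z with (x + z)
  => ( y - ( ( x + z ) + ( x + z ) ) ) >= 18

Answer: ( y - ( ( x + z ) + ( x + z ) ) ) >= 18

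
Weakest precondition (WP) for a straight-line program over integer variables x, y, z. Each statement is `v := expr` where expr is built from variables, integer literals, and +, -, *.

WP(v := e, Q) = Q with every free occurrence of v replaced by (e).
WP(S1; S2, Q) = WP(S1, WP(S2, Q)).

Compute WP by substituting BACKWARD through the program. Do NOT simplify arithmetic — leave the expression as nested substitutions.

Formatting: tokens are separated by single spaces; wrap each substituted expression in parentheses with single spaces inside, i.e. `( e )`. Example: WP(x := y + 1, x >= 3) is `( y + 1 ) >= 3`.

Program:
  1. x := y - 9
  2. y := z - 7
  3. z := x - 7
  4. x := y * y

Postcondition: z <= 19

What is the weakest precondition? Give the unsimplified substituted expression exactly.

Answer: ( ( y - 9 ) - 7 ) <= 19

Derivation:
post: z <= 19
stmt 4: x := y * y  -- replace 0 occurrence(s) of x with (y * y)
  => z <= 19
stmt 3: z := x - 7  -- replace 1 occurrence(s) of z with (x - 7)
  => ( x - 7 ) <= 19
stmt 2: y := z - 7  -- replace 0 occurrence(s) of y with (z - 7)
  => ( x - 7 ) <= 19
stmt 1: x := y - 9  -- replace 1 occurrence(s) of x with (y - 9)
  => ( ( y - 9 ) - 7 ) <= 19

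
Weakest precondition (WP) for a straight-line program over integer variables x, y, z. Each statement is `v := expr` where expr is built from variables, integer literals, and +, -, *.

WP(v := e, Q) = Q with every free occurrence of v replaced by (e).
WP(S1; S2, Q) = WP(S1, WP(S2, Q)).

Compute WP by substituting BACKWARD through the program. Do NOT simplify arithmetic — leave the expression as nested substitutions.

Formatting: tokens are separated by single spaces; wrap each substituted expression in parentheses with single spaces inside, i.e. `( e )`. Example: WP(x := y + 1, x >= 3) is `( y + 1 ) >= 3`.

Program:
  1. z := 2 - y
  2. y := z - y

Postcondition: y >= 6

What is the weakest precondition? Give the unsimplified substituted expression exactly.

post: y >= 6
stmt 2: y := z - y  -- replace 1 occurrence(s) of y with (z - y)
  => ( z - y ) >= 6
stmt 1: z := 2 - y  -- replace 1 occurrence(s) of z with (2 - y)
  => ( ( 2 - y ) - y ) >= 6

Answer: ( ( 2 - y ) - y ) >= 6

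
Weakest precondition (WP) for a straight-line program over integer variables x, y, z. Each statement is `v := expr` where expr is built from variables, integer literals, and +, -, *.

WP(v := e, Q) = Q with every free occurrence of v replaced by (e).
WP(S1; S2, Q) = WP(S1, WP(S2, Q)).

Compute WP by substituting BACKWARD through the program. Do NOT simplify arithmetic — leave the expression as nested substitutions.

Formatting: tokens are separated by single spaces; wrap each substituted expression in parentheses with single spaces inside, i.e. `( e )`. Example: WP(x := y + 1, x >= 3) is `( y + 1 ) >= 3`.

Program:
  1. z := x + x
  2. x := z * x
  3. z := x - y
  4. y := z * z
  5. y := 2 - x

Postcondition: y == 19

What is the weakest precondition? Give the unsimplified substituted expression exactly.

Answer: ( 2 - ( ( x + x ) * x ) ) == 19

Derivation:
post: y == 19
stmt 5: y := 2 - x  -- replace 1 occurrence(s) of y with (2 - x)
  => ( 2 - x ) == 19
stmt 4: y := z * z  -- replace 0 occurrence(s) of y with (z * z)
  => ( 2 - x ) == 19
stmt 3: z := x - y  -- replace 0 occurrence(s) of z with (x - y)
  => ( 2 - x ) == 19
stmt 2: x := z * x  -- replace 1 occurrence(s) of x with (z * x)
  => ( 2 - ( z * x ) ) == 19
stmt 1: z := x + x  -- replace 1 occurrence(s) of z with (x + x)
  => ( 2 - ( ( x + x ) * x ) ) == 19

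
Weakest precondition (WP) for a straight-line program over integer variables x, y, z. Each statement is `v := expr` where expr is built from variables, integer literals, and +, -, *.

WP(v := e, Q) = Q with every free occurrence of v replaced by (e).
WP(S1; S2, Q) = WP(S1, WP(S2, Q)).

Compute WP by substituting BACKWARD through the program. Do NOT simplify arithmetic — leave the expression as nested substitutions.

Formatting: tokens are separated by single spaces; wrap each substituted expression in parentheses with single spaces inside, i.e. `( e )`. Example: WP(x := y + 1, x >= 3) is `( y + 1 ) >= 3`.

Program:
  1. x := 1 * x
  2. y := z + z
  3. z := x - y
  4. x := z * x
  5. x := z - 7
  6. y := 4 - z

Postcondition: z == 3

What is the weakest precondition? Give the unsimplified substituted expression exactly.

Answer: ( ( 1 * x ) - ( z + z ) ) == 3

Derivation:
post: z == 3
stmt 6: y := 4 - z  -- replace 0 occurrence(s) of y with (4 - z)
  => z == 3
stmt 5: x := z - 7  -- replace 0 occurrence(s) of x with (z - 7)
  => z == 3
stmt 4: x := z * x  -- replace 0 occurrence(s) of x with (z * x)
  => z == 3
stmt 3: z := x - y  -- replace 1 occurrence(s) of z with (x - y)
  => ( x - y ) == 3
stmt 2: y := z + z  -- replace 1 occurrence(s) of y with (z + z)
  => ( x - ( z + z ) ) == 3
stmt 1: x := 1 * x  -- replace 1 occurrence(s) of x with (1 * x)
  => ( ( 1 * x ) - ( z + z ) ) == 3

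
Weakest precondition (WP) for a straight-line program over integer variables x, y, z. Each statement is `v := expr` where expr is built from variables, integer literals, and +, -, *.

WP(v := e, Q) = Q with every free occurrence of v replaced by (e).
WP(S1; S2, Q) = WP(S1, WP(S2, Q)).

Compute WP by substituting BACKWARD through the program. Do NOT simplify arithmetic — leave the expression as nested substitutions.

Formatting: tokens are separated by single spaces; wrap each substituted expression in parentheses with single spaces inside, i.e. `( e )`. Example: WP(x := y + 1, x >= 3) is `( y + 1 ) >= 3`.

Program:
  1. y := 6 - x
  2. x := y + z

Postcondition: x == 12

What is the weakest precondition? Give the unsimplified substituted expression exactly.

post: x == 12
stmt 2: x := y + z  -- replace 1 occurrence(s) of x with (y + z)
  => ( y + z ) == 12
stmt 1: y := 6 - x  -- replace 1 occurrence(s) of y with (6 - x)
  => ( ( 6 - x ) + z ) == 12

Answer: ( ( 6 - x ) + z ) == 12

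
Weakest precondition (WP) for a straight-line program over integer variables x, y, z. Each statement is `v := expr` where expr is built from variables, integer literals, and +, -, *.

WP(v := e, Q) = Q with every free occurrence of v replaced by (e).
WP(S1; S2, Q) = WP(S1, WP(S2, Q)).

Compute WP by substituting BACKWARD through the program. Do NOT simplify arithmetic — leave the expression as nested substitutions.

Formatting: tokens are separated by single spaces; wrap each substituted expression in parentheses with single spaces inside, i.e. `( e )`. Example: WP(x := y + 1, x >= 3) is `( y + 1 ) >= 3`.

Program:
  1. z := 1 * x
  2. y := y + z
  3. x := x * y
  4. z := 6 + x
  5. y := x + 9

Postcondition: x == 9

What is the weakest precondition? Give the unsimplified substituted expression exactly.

Answer: ( x * ( y + ( 1 * x ) ) ) == 9

Derivation:
post: x == 9
stmt 5: y := x + 9  -- replace 0 occurrence(s) of y with (x + 9)
  => x == 9
stmt 4: z := 6 + x  -- replace 0 occurrence(s) of z with (6 + x)
  => x == 9
stmt 3: x := x * y  -- replace 1 occurrence(s) of x with (x * y)
  => ( x * y ) == 9
stmt 2: y := y + z  -- replace 1 occurrence(s) of y with (y + z)
  => ( x * ( y + z ) ) == 9
stmt 1: z := 1 * x  -- replace 1 occurrence(s) of z with (1 * x)
  => ( x * ( y + ( 1 * x ) ) ) == 9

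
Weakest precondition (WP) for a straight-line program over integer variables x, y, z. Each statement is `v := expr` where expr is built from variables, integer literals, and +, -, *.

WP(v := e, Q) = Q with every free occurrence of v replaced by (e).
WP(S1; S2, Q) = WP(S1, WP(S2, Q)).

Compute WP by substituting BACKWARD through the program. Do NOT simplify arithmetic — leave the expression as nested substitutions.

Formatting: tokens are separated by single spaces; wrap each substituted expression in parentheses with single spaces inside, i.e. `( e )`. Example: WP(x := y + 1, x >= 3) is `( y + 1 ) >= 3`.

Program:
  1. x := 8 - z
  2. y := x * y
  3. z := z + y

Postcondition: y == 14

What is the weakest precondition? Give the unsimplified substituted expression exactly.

post: y == 14
stmt 3: z := z + y  -- replace 0 occurrence(s) of z with (z + y)
  => y == 14
stmt 2: y := x * y  -- replace 1 occurrence(s) of y with (x * y)
  => ( x * y ) == 14
stmt 1: x := 8 - z  -- replace 1 occurrence(s) of x with (8 - z)
  => ( ( 8 - z ) * y ) == 14

Answer: ( ( 8 - z ) * y ) == 14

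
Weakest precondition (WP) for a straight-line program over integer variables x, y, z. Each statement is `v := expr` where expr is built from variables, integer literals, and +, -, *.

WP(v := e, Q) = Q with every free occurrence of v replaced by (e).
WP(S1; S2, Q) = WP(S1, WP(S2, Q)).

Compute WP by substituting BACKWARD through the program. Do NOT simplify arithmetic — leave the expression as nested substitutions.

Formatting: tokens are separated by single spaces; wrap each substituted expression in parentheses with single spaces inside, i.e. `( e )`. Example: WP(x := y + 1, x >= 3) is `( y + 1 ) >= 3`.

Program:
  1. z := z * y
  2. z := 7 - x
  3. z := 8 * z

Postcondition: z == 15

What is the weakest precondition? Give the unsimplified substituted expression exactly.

post: z == 15
stmt 3: z := 8 * z  -- replace 1 occurrence(s) of z with (8 * z)
  => ( 8 * z ) == 15
stmt 2: z := 7 - x  -- replace 1 occurrence(s) of z with (7 - x)
  => ( 8 * ( 7 - x ) ) == 15
stmt 1: z := z * y  -- replace 0 occurrence(s) of z with (z * y)
  => ( 8 * ( 7 - x ) ) == 15

Answer: ( 8 * ( 7 - x ) ) == 15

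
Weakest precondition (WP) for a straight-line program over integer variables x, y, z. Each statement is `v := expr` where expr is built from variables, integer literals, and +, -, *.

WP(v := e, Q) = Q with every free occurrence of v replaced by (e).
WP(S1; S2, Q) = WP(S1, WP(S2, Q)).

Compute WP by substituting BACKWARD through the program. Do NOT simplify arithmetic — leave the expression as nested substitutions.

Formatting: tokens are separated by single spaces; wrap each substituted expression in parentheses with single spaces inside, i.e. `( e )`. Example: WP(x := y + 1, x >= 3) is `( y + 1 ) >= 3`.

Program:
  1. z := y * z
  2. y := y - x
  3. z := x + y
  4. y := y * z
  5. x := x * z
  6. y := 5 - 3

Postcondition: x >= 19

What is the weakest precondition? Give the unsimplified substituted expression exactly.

post: x >= 19
stmt 6: y := 5 - 3  -- replace 0 occurrence(s) of y with (5 - 3)
  => x >= 19
stmt 5: x := x * z  -- replace 1 occurrence(s) of x with (x * z)
  => ( x * z ) >= 19
stmt 4: y := y * z  -- replace 0 occurrence(s) of y with (y * z)
  => ( x * z ) >= 19
stmt 3: z := x + y  -- replace 1 occurrence(s) of z with (x + y)
  => ( x * ( x + y ) ) >= 19
stmt 2: y := y - x  -- replace 1 occurrence(s) of y with (y - x)
  => ( x * ( x + ( y - x ) ) ) >= 19
stmt 1: z := y * z  -- replace 0 occurrence(s) of z with (y * z)
  => ( x * ( x + ( y - x ) ) ) >= 19

Answer: ( x * ( x + ( y - x ) ) ) >= 19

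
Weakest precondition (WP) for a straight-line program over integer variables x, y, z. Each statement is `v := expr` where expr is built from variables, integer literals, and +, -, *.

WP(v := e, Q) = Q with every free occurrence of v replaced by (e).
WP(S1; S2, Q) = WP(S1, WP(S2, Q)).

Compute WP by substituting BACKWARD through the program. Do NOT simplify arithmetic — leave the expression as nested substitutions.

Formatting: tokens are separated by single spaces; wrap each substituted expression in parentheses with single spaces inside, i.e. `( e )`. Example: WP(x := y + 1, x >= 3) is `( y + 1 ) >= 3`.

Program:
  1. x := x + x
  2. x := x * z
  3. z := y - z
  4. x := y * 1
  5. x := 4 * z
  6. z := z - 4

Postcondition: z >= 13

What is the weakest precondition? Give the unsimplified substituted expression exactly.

post: z >= 13
stmt 6: z := z - 4  -- replace 1 occurrence(s) of z with (z - 4)
  => ( z - 4 ) >= 13
stmt 5: x := 4 * z  -- replace 0 occurrence(s) of x with (4 * z)
  => ( z - 4 ) >= 13
stmt 4: x := y * 1  -- replace 0 occurrence(s) of x with (y * 1)
  => ( z - 4 ) >= 13
stmt 3: z := y - z  -- replace 1 occurrence(s) of z with (y - z)
  => ( ( y - z ) - 4 ) >= 13
stmt 2: x := x * z  -- replace 0 occurrence(s) of x with (x * z)
  => ( ( y - z ) - 4 ) >= 13
stmt 1: x := x + x  -- replace 0 occurrence(s) of x with (x + x)
  => ( ( y - z ) - 4 ) >= 13

Answer: ( ( y - z ) - 4 ) >= 13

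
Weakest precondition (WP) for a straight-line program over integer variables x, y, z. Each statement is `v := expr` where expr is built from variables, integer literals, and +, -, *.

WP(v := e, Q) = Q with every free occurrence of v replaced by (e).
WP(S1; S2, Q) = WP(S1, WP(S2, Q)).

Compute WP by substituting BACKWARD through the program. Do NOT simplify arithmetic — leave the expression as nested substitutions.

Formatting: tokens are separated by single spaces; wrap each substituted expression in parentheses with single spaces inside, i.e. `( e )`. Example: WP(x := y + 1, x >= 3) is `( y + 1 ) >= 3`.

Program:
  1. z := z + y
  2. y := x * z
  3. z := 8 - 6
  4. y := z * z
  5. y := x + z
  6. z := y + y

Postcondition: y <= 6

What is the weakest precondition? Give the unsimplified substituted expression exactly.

post: y <= 6
stmt 6: z := y + y  -- replace 0 occurrence(s) of z with (y + y)
  => y <= 6
stmt 5: y := x + z  -- replace 1 occurrence(s) of y with (x + z)
  => ( x + z ) <= 6
stmt 4: y := z * z  -- replace 0 occurrence(s) of y with (z * z)
  => ( x + z ) <= 6
stmt 3: z := 8 - 6  -- replace 1 occurrence(s) of z with (8 - 6)
  => ( x + ( 8 - 6 ) ) <= 6
stmt 2: y := x * z  -- replace 0 occurrence(s) of y with (x * z)
  => ( x + ( 8 - 6 ) ) <= 6
stmt 1: z := z + y  -- replace 0 occurrence(s) of z with (z + y)
  => ( x + ( 8 - 6 ) ) <= 6

Answer: ( x + ( 8 - 6 ) ) <= 6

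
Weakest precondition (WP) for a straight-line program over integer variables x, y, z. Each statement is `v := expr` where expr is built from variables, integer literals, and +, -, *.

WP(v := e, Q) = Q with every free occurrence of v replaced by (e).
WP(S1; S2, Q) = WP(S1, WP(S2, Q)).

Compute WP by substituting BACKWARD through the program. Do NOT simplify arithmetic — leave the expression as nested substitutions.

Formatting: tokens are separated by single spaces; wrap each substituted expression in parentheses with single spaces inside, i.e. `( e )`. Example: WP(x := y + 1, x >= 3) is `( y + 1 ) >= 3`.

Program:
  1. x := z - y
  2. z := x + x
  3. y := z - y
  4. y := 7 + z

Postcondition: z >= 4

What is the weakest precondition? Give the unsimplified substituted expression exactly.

Answer: ( ( z - y ) + ( z - y ) ) >= 4

Derivation:
post: z >= 4
stmt 4: y := 7 + z  -- replace 0 occurrence(s) of y with (7 + z)
  => z >= 4
stmt 3: y := z - y  -- replace 0 occurrence(s) of y with (z - y)
  => z >= 4
stmt 2: z := x + x  -- replace 1 occurrence(s) of z with (x + x)
  => ( x + x ) >= 4
stmt 1: x := z - y  -- replace 2 occurrence(s) of x with (z - y)
  => ( ( z - y ) + ( z - y ) ) >= 4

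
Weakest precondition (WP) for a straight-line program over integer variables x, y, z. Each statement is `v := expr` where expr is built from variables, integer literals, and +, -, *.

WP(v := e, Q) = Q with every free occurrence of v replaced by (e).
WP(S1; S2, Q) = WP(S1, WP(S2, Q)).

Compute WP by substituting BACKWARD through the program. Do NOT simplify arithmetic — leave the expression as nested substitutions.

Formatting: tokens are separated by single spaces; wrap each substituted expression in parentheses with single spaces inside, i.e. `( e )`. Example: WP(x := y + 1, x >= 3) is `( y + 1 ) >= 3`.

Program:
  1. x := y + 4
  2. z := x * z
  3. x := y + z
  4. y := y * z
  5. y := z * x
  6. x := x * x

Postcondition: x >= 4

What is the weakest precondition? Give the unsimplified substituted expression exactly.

Answer: ( ( y + ( ( y + 4 ) * z ) ) * ( y + ( ( y + 4 ) * z ) ) ) >= 4

Derivation:
post: x >= 4
stmt 6: x := x * x  -- replace 1 occurrence(s) of x with (x * x)
  => ( x * x ) >= 4
stmt 5: y := z * x  -- replace 0 occurrence(s) of y with (z * x)
  => ( x * x ) >= 4
stmt 4: y := y * z  -- replace 0 occurrence(s) of y with (y * z)
  => ( x * x ) >= 4
stmt 3: x := y + z  -- replace 2 occurrence(s) of x with (y + z)
  => ( ( y + z ) * ( y + z ) ) >= 4
stmt 2: z := x * z  -- replace 2 occurrence(s) of z with (x * z)
  => ( ( y + ( x * z ) ) * ( y + ( x * z ) ) ) >= 4
stmt 1: x := y + 4  -- replace 2 occurrence(s) of x with (y + 4)
  => ( ( y + ( ( y + 4 ) * z ) ) * ( y + ( ( y + 4 ) * z ) ) ) >= 4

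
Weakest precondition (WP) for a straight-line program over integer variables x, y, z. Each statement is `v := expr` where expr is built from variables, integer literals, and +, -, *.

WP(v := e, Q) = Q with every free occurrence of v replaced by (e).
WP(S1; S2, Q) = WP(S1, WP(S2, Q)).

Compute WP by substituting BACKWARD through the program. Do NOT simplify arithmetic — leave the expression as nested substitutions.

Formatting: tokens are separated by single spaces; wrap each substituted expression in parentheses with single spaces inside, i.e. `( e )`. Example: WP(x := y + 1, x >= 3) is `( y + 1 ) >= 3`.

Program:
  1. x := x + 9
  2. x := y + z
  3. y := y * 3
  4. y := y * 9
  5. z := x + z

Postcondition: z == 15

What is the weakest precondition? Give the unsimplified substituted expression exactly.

Answer: ( ( y + z ) + z ) == 15

Derivation:
post: z == 15
stmt 5: z := x + z  -- replace 1 occurrence(s) of z with (x + z)
  => ( x + z ) == 15
stmt 4: y := y * 9  -- replace 0 occurrence(s) of y with (y * 9)
  => ( x + z ) == 15
stmt 3: y := y * 3  -- replace 0 occurrence(s) of y with (y * 3)
  => ( x + z ) == 15
stmt 2: x := y + z  -- replace 1 occurrence(s) of x with (y + z)
  => ( ( y + z ) + z ) == 15
stmt 1: x := x + 9  -- replace 0 occurrence(s) of x with (x + 9)
  => ( ( y + z ) + z ) == 15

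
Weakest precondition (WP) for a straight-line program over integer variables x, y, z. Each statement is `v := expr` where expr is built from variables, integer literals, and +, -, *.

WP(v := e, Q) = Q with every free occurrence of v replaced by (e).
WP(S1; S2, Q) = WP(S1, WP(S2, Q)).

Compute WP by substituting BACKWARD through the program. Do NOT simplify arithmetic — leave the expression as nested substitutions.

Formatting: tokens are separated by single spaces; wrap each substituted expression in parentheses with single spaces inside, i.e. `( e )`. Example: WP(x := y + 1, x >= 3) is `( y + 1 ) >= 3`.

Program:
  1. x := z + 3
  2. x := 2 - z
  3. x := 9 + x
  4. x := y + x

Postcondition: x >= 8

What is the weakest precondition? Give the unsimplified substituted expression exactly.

post: x >= 8
stmt 4: x := y + x  -- replace 1 occurrence(s) of x with (y + x)
  => ( y + x ) >= 8
stmt 3: x := 9 + x  -- replace 1 occurrence(s) of x with (9 + x)
  => ( y + ( 9 + x ) ) >= 8
stmt 2: x := 2 - z  -- replace 1 occurrence(s) of x with (2 - z)
  => ( y + ( 9 + ( 2 - z ) ) ) >= 8
stmt 1: x := z + 3  -- replace 0 occurrence(s) of x with (z + 3)
  => ( y + ( 9 + ( 2 - z ) ) ) >= 8

Answer: ( y + ( 9 + ( 2 - z ) ) ) >= 8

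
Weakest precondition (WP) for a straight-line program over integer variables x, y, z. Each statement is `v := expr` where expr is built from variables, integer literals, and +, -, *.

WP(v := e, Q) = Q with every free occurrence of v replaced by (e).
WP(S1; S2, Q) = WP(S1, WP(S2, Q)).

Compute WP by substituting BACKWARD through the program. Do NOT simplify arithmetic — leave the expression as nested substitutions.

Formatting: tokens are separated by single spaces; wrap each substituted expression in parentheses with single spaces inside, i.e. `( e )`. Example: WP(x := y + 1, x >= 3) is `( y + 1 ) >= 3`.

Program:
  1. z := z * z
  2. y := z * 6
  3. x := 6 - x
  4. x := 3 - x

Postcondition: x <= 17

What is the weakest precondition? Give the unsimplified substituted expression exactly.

post: x <= 17
stmt 4: x := 3 - x  -- replace 1 occurrence(s) of x with (3 - x)
  => ( 3 - x ) <= 17
stmt 3: x := 6 - x  -- replace 1 occurrence(s) of x with (6 - x)
  => ( 3 - ( 6 - x ) ) <= 17
stmt 2: y := z * 6  -- replace 0 occurrence(s) of y with (z * 6)
  => ( 3 - ( 6 - x ) ) <= 17
stmt 1: z := z * z  -- replace 0 occurrence(s) of z with (z * z)
  => ( 3 - ( 6 - x ) ) <= 17

Answer: ( 3 - ( 6 - x ) ) <= 17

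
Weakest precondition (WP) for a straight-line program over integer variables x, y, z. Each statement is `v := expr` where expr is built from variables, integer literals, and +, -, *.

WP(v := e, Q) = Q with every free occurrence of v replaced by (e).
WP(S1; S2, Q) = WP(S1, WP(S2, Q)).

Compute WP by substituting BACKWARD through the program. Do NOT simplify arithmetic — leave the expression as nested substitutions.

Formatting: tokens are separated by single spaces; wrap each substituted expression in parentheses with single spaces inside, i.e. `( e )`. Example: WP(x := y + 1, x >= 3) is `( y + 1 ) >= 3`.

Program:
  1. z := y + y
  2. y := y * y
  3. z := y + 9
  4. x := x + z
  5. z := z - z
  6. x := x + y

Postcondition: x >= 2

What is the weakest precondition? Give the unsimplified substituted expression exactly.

post: x >= 2
stmt 6: x := x + y  -- replace 1 occurrence(s) of x with (x + y)
  => ( x + y ) >= 2
stmt 5: z := z - z  -- replace 0 occurrence(s) of z with (z - z)
  => ( x + y ) >= 2
stmt 4: x := x + z  -- replace 1 occurrence(s) of x with (x + z)
  => ( ( x + z ) + y ) >= 2
stmt 3: z := y + 9  -- replace 1 occurrence(s) of z with (y + 9)
  => ( ( x + ( y + 9 ) ) + y ) >= 2
stmt 2: y := y * y  -- replace 2 occurrence(s) of y with (y * y)
  => ( ( x + ( ( y * y ) + 9 ) ) + ( y * y ) ) >= 2
stmt 1: z := y + y  -- replace 0 occurrence(s) of z with (y + y)
  => ( ( x + ( ( y * y ) + 9 ) ) + ( y * y ) ) >= 2

Answer: ( ( x + ( ( y * y ) + 9 ) ) + ( y * y ) ) >= 2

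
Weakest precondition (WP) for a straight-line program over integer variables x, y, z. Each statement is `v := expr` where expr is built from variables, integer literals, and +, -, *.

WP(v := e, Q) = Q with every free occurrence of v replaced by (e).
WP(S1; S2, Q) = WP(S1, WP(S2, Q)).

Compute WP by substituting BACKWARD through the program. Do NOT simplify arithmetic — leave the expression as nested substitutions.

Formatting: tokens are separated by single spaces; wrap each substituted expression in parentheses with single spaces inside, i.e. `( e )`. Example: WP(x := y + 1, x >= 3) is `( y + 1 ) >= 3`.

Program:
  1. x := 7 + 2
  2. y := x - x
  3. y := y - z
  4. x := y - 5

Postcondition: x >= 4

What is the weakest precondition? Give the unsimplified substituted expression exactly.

post: x >= 4
stmt 4: x := y - 5  -- replace 1 occurrence(s) of x with (y - 5)
  => ( y - 5 ) >= 4
stmt 3: y := y - z  -- replace 1 occurrence(s) of y with (y - z)
  => ( ( y - z ) - 5 ) >= 4
stmt 2: y := x - x  -- replace 1 occurrence(s) of y with (x - x)
  => ( ( ( x - x ) - z ) - 5 ) >= 4
stmt 1: x := 7 + 2  -- replace 2 occurrence(s) of x with (7 + 2)
  => ( ( ( ( 7 + 2 ) - ( 7 + 2 ) ) - z ) - 5 ) >= 4

Answer: ( ( ( ( 7 + 2 ) - ( 7 + 2 ) ) - z ) - 5 ) >= 4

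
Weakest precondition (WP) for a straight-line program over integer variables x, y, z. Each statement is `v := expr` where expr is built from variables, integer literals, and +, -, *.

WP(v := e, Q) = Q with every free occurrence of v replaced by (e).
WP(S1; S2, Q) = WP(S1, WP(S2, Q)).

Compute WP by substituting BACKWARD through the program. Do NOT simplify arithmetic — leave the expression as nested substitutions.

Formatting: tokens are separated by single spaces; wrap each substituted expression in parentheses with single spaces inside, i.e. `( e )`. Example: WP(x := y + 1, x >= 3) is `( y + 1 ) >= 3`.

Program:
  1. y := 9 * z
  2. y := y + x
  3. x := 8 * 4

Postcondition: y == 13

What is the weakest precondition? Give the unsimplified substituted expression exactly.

post: y == 13
stmt 3: x := 8 * 4  -- replace 0 occurrence(s) of x with (8 * 4)
  => y == 13
stmt 2: y := y + x  -- replace 1 occurrence(s) of y with (y + x)
  => ( y + x ) == 13
stmt 1: y := 9 * z  -- replace 1 occurrence(s) of y with (9 * z)
  => ( ( 9 * z ) + x ) == 13

Answer: ( ( 9 * z ) + x ) == 13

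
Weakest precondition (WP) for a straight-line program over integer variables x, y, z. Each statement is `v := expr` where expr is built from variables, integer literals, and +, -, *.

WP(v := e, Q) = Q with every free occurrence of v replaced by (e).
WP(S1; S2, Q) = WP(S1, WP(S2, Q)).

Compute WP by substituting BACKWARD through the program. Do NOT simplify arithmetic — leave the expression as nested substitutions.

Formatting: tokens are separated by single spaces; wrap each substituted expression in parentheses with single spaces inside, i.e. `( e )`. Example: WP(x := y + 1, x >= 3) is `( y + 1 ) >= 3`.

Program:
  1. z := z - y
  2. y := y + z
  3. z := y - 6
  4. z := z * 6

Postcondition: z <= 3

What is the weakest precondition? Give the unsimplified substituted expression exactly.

Answer: ( ( ( y + ( z - y ) ) - 6 ) * 6 ) <= 3

Derivation:
post: z <= 3
stmt 4: z := z * 6  -- replace 1 occurrence(s) of z with (z * 6)
  => ( z * 6 ) <= 3
stmt 3: z := y - 6  -- replace 1 occurrence(s) of z with (y - 6)
  => ( ( y - 6 ) * 6 ) <= 3
stmt 2: y := y + z  -- replace 1 occurrence(s) of y with (y + z)
  => ( ( ( y + z ) - 6 ) * 6 ) <= 3
stmt 1: z := z - y  -- replace 1 occurrence(s) of z with (z - y)
  => ( ( ( y + ( z - y ) ) - 6 ) * 6 ) <= 3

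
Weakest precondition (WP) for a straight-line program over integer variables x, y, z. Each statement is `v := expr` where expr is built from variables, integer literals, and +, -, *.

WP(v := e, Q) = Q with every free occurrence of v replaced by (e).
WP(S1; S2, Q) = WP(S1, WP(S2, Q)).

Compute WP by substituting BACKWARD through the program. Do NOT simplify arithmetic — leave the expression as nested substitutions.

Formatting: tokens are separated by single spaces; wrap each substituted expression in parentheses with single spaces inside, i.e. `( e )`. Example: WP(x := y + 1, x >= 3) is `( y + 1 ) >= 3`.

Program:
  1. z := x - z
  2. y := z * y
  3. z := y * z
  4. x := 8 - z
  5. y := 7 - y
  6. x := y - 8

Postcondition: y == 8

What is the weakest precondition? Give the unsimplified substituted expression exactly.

post: y == 8
stmt 6: x := y - 8  -- replace 0 occurrence(s) of x with (y - 8)
  => y == 8
stmt 5: y := 7 - y  -- replace 1 occurrence(s) of y with (7 - y)
  => ( 7 - y ) == 8
stmt 4: x := 8 - z  -- replace 0 occurrence(s) of x with (8 - z)
  => ( 7 - y ) == 8
stmt 3: z := y * z  -- replace 0 occurrence(s) of z with (y * z)
  => ( 7 - y ) == 8
stmt 2: y := z * y  -- replace 1 occurrence(s) of y with (z * y)
  => ( 7 - ( z * y ) ) == 8
stmt 1: z := x - z  -- replace 1 occurrence(s) of z with (x - z)
  => ( 7 - ( ( x - z ) * y ) ) == 8

Answer: ( 7 - ( ( x - z ) * y ) ) == 8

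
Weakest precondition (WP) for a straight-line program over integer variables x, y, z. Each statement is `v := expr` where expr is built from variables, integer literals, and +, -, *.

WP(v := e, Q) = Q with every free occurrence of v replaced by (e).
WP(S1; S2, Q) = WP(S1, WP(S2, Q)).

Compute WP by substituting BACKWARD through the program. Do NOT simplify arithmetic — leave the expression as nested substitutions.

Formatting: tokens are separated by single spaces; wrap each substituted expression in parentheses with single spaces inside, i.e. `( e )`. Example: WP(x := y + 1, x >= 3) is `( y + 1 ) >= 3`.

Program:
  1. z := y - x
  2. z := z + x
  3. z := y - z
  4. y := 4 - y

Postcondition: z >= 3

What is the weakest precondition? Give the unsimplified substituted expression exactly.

Answer: ( y - ( ( y - x ) + x ) ) >= 3

Derivation:
post: z >= 3
stmt 4: y := 4 - y  -- replace 0 occurrence(s) of y with (4 - y)
  => z >= 3
stmt 3: z := y - z  -- replace 1 occurrence(s) of z with (y - z)
  => ( y - z ) >= 3
stmt 2: z := z + x  -- replace 1 occurrence(s) of z with (z + x)
  => ( y - ( z + x ) ) >= 3
stmt 1: z := y - x  -- replace 1 occurrence(s) of z with (y - x)
  => ( y - ( ( y - x ) + x ) ) >= 3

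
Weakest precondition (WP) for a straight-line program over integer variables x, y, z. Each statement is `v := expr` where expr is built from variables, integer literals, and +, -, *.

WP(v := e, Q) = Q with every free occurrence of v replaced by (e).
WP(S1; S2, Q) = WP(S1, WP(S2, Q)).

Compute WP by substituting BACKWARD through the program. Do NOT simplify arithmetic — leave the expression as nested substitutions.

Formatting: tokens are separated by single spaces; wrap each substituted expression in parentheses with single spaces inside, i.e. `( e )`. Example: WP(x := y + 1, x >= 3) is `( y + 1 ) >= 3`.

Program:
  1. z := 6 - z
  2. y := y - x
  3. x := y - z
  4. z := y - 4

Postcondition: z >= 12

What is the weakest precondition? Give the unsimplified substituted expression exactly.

post: z >= 12
stmt 4: z := y - 4  -- replace 1 occurrence(s) of z with (y - 4)
  => ( y - 4 ) >= 12
stmt 3: x := y - z  -- replace 0 occurrence(s) of x with (y - z)
  => ( y - 4 ) >= 12
stmt 2: y := y - x  -- replace 1 occurrence(s) of y with (y - x)
  => ( ( y - x ) - 4 ) >= 12
stmt 1: z := 6 - z  -- replace 0 occurrence(s) of z with (6 - z)
  => ( ( y - x ) - 4 ) >= 12

Answer: ( ( y - x ) - 4 ) >= 12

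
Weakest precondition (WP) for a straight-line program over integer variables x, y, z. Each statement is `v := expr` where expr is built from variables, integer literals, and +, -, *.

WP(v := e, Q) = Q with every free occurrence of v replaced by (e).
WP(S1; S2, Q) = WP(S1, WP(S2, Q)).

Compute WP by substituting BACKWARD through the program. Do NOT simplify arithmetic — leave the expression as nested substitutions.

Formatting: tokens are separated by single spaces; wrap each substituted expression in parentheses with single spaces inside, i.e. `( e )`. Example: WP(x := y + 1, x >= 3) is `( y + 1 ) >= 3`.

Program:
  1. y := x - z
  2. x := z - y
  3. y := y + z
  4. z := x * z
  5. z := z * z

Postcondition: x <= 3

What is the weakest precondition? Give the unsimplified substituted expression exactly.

post: x <= 3
stmt 5: z := z * z  -- replace 0 occurrence(s) of z with (z * z)
  => x <= 3
stmt 4: z := x * z  -- replace 0 occurrence(s) of z with (x * z)
  => x <= 3
stmt 3: y := y + z  -- replace 0 occurrence(s) of y with (y + z)
  => x <= 3
stmt 2: x := z - y  -- replace 1 occurrence(s) of x with (z - y)
  => ( z - y ) <= 3
stmt 1: y := x - z  -- replace 1 occurrence(s) of y with (x - z)
  => ( z - ( x - z ) ) <= 3

Answer: ( z - ( x - z ) ) <= 3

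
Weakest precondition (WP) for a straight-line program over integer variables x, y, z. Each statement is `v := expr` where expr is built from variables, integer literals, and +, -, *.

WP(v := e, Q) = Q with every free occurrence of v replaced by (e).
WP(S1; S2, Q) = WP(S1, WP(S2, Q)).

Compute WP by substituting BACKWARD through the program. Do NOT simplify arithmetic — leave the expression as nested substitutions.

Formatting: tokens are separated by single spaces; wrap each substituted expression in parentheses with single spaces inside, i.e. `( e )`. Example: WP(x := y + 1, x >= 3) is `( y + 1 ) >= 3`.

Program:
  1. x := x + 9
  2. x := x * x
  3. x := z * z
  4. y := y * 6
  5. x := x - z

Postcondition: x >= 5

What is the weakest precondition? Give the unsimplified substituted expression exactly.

Answer: ( ( z * z ) - z ) >= 5

Derivation:
post: x >= 5
stmt 5: x := x - z  -- replace 1 occurrence(s) of x with (x - z)
  => ( x - z ) >= 5
stmt 4: y := y * 6  -- replace 0 occurrence(s) of y with (y * 6)
  => ( x - z ) >= 5
stmt 3: x := z * z  -- replace 1 occurrence(s) of x with (z * z)
  => ( ( z * z ) - z ) >= 5
stmt 2: x := x * x  -- replace 0 occurrence(s) of x with (x * x)
  => ( ( z * z ) - z ) >= 5
stmt 1: x := x + 9  -- replace 0 occurrence(s) of x with (x + 9)
  => ( ( z * z ) - z ) >= 5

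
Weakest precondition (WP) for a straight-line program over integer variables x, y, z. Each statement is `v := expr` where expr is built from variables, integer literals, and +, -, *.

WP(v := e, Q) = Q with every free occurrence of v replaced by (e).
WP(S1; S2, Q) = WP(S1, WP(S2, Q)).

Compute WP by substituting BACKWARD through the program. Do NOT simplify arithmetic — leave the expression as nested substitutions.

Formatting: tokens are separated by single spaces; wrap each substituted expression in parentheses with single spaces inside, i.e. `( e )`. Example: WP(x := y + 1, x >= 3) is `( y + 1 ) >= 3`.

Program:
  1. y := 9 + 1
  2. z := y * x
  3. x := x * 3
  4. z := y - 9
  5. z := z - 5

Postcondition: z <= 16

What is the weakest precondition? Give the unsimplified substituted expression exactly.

Answer: ( ( ( 9 + 1 ) - 9 ) - 5 ) <= 16

Derivation:
post: z <= 16
stmt 5: z := z - 5  -- replace 1 occurrence(s) of z with (z - 5)
  => ( z - 5 ) <= 16
stmt 4: z := y - 9  -- replace 1 occurrence(s) of z with (y - 9)
  => ( ( y - 9 ) - 5 ) <= 16
stmt 3: x := x * 3  -- replace 0 occurrence(s) of x with (x * 3)
  => ( ( y - 9 ) - 5 ) <= 16
stmt 2: z := y * x  -- replace 0 occurrence(s) of z with (y * x)
  => ( ( y - 9 ) - 5 ) <= 16
stmt 1: y := 9 + 1  -- replace 1 occurrence(s) of y with (9 + 1)
  => ( ( ( 9 + 1 ) - 9 ) - 5 ) <= 16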